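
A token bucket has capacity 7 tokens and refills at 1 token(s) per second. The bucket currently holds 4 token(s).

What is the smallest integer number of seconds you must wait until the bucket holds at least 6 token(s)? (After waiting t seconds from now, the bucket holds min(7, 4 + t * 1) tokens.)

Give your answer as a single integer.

Answer: 2

Derivation:
Need 4 + t * 1 >= 6, so t >= 2/1.
Smallest integer t = ceil(2/1) = 2.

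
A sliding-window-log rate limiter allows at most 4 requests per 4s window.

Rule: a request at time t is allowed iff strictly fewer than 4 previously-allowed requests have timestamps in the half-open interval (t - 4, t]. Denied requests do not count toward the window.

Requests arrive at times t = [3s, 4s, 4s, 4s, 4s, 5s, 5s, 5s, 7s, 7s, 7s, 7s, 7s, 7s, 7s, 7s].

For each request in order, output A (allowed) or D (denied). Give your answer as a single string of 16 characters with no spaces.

Answer: AAAADDDDADDDDDDD

Derivation:
Tracking allowed requests in the window:
  req#1 t=3s: ALLOW
  req#2 t=4s: ALLOW
  req#3 t=4s: ALLOW
  req#4 t=4s: ALLOW
  req#5 t=4s: DENY
  req#6 t=5s: DENY
  req#7 t=5s: DENY
  req#8 t=5s: DENY
  req#9 t=7s: ALLOW
  req#10 t=7s: DENY
  req#11 t=7s: DENY
  req#12 t=7s: DENY
  req#13 t=7s: DENY
  req#14 t=7s: DENY
  req#15 t=7s: DENY
  req#16 t=7s: DENY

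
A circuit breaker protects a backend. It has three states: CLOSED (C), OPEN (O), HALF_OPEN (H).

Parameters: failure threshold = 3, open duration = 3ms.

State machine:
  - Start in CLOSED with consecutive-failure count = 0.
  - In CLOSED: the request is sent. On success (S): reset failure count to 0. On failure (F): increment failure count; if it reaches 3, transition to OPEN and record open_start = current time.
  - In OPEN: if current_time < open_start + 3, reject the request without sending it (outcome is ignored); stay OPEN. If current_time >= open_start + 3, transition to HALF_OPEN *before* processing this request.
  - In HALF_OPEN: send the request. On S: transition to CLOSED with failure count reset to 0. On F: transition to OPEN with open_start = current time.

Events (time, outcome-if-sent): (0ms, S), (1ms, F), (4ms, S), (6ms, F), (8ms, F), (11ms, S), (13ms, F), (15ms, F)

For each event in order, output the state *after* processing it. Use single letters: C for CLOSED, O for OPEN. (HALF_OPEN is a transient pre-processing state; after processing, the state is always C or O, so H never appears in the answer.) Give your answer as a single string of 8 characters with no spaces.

State after each event:
  event#1 t=0ms outcome=S: state=CLOSED
  event#2 t=1ms outcome=F: state=CLOSED
  event#3 t=4ms outcome=S: state=CLOSED
  event#4 t=6ms outcome=F: state=CLOSED
  event#5 t=8ms outcome=F: state=CLOSED
  event#6 t=11ms outcome=S: state=CLOSED
  event#7 t=13ms outcome=F: state=CLOSED
  event#8 t=15ms outcome=F: state=CLOSED

Answer: CCCCCCCC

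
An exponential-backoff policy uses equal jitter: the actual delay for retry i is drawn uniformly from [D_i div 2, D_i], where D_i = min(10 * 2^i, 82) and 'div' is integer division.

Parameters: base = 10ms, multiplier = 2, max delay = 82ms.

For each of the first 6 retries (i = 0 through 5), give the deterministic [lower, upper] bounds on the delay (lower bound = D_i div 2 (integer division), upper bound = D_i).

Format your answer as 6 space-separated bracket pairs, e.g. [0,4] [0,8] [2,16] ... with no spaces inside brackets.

Computing bounds per retry:
  i=0: D_i=min(10*2^0,82)=10, bounds=[5,10]
  i=1: D_i=min(10*2^1,82)=20, bounds=[10,20]
  i=2: D_i=min(10*2^2,82)=40, bounds=[20,40]
  i=3: D_i=min(10*2^3,82)=80, bounds=[40,80]
  i=4: D_i=min(10*2^4,82)=82, bounds=[41,82]
  i=5: D_i=min(10*2^5,82)=82, bounds=[41,82]

Answer: [5,10] [10,20] [20,40] [40,80] [41,82] [41,82]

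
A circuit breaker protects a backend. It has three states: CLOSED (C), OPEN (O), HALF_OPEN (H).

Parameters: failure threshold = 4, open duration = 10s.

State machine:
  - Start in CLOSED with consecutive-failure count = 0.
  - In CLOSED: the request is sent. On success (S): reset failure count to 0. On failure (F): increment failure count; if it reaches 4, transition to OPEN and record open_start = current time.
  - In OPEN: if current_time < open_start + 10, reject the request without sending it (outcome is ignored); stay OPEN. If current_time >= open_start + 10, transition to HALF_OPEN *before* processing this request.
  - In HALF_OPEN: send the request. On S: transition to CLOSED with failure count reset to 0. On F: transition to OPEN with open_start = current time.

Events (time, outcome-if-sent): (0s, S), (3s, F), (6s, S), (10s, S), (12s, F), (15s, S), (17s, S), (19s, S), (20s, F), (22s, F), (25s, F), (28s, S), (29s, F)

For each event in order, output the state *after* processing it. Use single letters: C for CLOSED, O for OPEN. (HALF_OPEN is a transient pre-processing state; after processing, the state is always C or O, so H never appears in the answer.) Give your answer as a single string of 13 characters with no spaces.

Answer: CCCCCCCCCCCCC

Derivation:
State after each event:
  event#1 t=0s outcome=S: state=CLOSED
  event#2 t=3s outcome=F: state=CLOSED
  event#3 t=6s outcome=S: state=CLOSED
  event#4 t=10s outcome=S: state=CLOSED
  event#5 t=12s outcome=F: state=CLOSED
  event#6 t=15s outcome=S: state=CLOSED
  event#7 t=17s outcome=S: state=CLOSED
  event#8 t=19s outcome=S: state=CLOSED
  event#9 t=20s outcome=F: state=CLOSED
  event#10 t=22s outcome=F: state=CLOSED
  event#11 t=25s outcome=F: state=CLOSED
  event#12 t=28s outcome=S: state=CLOSED
  event#13 t=29s outcome=F: state=CLOSED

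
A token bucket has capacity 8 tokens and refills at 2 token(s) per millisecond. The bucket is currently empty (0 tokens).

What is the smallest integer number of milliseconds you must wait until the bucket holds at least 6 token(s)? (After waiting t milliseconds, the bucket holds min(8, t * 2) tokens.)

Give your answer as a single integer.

Answer: 3

Derivation:
Need t * 2 >= 6, so t >= 6/2.
Smallest integer t = ceil(6/2) = 3.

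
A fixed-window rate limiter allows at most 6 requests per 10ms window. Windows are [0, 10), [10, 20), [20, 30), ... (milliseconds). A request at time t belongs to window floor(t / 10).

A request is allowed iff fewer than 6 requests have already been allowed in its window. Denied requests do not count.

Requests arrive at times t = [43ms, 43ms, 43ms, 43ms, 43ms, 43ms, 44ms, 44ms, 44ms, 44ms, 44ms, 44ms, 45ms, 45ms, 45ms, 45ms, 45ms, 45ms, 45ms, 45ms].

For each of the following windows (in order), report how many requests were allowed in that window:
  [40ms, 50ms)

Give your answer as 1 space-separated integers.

Answer: 6

Derivation:
Processing requests:
  req#1 t=43ms (window 4): ALLOW
  req#2 t=43ms (window 4): ALLOW
  req#3 t=43ms (window 4): ALLOW
  req#4 t=43ms (window 4): ALLOW
  req#5 t=43ms (window 4): ALLOW
  req#6 t=43ms (window 4): ALLOW
  req#7 t=44ms (window 4): DENY
  req#8 t=44ms (window 4): DENY
  req#9 t=44ms (window 4): DENY
  req#10 t=44ms (window 4): DENY
  req#11 t=44ms (window 4): DENY
  req#12 t=44ms (window 4): DENY
  req#13 t=45ms (window 4): DENY
  req#14 t=45ms (window 4): DENY
  req#15 t=45ms (window 4): DENY
  req#16 t=45ms (window 4): DENY
  req#17 t=45ms (window 4): DENY
  req#18 t=45ms (window 4): DENY
  req#19 t=45ms (window 4): DENY
  req#20 t=45ms (window 4): DENY

Allowed counts by window: 6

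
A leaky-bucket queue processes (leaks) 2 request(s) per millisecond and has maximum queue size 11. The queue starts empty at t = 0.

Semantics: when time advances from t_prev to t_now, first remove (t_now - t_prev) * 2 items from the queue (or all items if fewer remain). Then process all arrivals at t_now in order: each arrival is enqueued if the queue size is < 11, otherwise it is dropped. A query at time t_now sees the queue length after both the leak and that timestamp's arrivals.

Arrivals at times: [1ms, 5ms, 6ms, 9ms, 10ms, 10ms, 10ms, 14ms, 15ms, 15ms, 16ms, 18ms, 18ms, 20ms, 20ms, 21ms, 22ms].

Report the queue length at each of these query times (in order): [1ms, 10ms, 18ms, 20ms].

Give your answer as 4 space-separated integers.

Answer: 1 3 2 2

Derivation:
Queue lengths at query times:
  query t=1ms: backlog = 1
  query t=10ms: backlog = 3
  query t=18ms: backlog = 2
  query t=20ms: backlog = 2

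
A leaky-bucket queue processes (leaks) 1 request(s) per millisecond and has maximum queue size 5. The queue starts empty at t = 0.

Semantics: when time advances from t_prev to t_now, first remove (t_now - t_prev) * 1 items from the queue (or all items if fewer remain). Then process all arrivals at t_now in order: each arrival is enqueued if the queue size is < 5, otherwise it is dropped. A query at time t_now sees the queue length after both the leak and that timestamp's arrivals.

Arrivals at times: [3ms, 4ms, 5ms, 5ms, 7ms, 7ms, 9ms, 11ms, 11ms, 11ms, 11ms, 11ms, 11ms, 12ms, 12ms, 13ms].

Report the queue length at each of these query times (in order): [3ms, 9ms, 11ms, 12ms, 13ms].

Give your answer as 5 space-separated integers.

Answer: 1 1 5 5 5

Derivation:
Queue lengths at query times:
  query t=3ms: backlog = 1
  query t=9ms: backlog = 1
  query t=11ms: backlog = 5
  query t=12ms: backlog = 5
  query t=13ms: backlog = 5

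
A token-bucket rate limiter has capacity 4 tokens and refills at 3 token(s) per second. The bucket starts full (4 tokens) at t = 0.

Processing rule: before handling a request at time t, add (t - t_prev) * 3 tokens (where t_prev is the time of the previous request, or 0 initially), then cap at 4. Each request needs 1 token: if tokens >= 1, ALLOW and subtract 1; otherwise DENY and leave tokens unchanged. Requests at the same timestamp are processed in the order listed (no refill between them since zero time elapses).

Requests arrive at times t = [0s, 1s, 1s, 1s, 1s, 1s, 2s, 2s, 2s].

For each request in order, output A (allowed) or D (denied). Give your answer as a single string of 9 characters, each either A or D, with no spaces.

Answer: AAAAADAAA

Derivation:
Simulating step by step:
  req#1 t=0s: ALLOW
  req#2 t=1s: ALLOW
  req#3 t=1s: ALLOW
  req#4 t=1s: ALLOW
  req#5 t=1s: ALLOW
  req#6 t=1s: DENY
  req#7 t=2s: ALLOW
  req#8 t=2s: ALLOW
  req#9 t=2s: ALLOW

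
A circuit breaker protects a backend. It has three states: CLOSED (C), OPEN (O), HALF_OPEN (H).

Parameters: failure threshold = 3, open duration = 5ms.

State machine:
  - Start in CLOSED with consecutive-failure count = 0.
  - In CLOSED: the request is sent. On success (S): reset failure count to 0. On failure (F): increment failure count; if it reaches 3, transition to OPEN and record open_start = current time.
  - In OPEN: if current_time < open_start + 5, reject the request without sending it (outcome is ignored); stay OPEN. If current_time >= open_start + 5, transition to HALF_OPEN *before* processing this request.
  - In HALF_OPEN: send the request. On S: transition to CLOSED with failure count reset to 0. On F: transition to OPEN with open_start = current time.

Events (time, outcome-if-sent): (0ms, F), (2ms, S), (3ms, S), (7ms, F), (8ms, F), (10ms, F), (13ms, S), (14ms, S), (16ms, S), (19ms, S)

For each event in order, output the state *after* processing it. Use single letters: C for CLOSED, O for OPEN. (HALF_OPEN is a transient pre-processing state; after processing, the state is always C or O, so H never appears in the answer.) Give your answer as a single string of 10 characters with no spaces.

Answer: CCCCCOOOCC

Derivation:
State after each event:
  event#1 t=0ms outcome=F: state=CLOSED
  event#2 t=2ms outcome=S: state=CLOSED
  event#3 t=3ms outcome=S: state=CLOSED
  event#4 t=7ms outcome=F: state=CLOSED
  event#5 t=8ms outcome=F: state=CLOSED
  event#6 t=10ms outcome=F: state=OPEN
  event#7 t=13ms outcome=S: state=OPEN
  event#8 t=14ms outcome=S: state=OPEN
  event#9 t=16ms outcome=S: state=CLOSED
  event#10 t=19ms outcome=S: state=CLOSED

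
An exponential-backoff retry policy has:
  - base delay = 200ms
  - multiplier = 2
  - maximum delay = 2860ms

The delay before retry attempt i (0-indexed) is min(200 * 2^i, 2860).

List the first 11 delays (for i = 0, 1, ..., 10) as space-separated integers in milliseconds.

Computing each delay:
  i=0: min(200*2^0, 2860) = 200
  i=1: min(200*2^1, 2860) = 400
  i=2: min(200*2^2, 2860) = 800
  i=3: min(200*2^3, 2860) = 1600
  i=4: min(200*2^4, 2860) = 2860
  i=5: min(200*2^5, 2860) = 2860
  i=6: min(200*2^6, 2860) = 2860
  i=7: min(200*2^7, 2860) = 2860
  i=8: min(200*2^8, 2860) = 2860
  i=9: min(200*2^9, 2860) = 2860
  i=10: min(200*2^10, 2860) = 2860

Answer: 200 400 800 1600 2860 2860 2860 2860 2860 2860 2860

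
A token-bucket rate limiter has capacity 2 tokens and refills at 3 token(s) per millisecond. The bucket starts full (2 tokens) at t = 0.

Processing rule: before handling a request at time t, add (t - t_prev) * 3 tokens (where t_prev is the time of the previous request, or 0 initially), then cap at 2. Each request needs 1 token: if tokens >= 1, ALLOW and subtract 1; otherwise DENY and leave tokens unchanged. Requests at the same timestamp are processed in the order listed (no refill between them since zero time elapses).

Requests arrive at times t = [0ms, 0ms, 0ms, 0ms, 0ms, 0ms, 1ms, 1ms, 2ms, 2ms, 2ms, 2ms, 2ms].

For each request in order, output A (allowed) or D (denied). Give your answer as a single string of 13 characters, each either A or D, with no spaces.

Answer: AADDDDAAAADDD

Derivation:
Simulating step by step:
  req#1 t=0ms: ALLOW
  req#2 t=0ms: ALLOW
  req#3 t=0ms: DENY
  req#4 t=0ms: DENY
  req#5 t=0ms: DENY
  req#6 t=0ms: DENY
  req#7 t=1ms: ALLOW
  req#8 t=1ms: ALLOW
  req#9 t=2ms: ALLOW
  req#10 t=2ms: ALLOW
  req#11 t=2ms: DENY
  req#12 t=2ms: DENY
  req#13 t=2ms: DENY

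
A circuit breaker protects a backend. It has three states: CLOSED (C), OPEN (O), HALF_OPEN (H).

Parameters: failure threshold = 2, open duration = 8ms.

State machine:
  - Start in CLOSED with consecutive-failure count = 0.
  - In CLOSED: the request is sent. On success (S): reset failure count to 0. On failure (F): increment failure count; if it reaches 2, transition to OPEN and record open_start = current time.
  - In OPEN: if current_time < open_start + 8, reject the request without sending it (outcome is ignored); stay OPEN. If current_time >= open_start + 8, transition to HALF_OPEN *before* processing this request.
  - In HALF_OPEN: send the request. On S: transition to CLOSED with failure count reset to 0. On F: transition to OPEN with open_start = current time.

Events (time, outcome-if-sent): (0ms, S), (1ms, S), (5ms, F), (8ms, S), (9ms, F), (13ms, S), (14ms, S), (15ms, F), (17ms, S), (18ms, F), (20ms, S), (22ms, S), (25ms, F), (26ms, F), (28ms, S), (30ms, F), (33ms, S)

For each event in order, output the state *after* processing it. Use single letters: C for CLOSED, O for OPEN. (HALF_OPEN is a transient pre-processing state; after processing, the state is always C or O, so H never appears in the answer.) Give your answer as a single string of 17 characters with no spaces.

Answer: CCCCCCCCCCCCCOOOO

Derivation:
State after each event:
  event#1 t=0ms outcome=S: state=CLOSED
  event#2 t=1ms outcome=S: state=CLOSED
  event#3 t=5ms outcome=F: state=CLOSED
  event#4 t=8ms outcome=S: state=CLOSED
  event#5 t=9ms outcome=F: state=CLOSED
  event#6 t=13ms outcome=S: state=CLOSED
  event#7 t=14ms outcome=S: state=CLOSED
  event#8 t=15ms outcome=F: state=CLOSED
  event#9 t=17ms outcome=S: state=CLOSED
  event#10 t=18ms outcome=F: state=CLOSED
  event#11 t=20ms outcome=S: state=CLOSED
  event#12 t=22ms outcome=S: state=CLOSED
  event#13 t=25ms outcome=F: state=CLOSED
  event#14 t=26ms outcome=F: state=OPEN
  event#15 t=28ms outcome=S: state=OPEN
  event#16 t=30ms outcome=F: state=OPEN
  event#17 t=33ms outcome=S: state=OPEN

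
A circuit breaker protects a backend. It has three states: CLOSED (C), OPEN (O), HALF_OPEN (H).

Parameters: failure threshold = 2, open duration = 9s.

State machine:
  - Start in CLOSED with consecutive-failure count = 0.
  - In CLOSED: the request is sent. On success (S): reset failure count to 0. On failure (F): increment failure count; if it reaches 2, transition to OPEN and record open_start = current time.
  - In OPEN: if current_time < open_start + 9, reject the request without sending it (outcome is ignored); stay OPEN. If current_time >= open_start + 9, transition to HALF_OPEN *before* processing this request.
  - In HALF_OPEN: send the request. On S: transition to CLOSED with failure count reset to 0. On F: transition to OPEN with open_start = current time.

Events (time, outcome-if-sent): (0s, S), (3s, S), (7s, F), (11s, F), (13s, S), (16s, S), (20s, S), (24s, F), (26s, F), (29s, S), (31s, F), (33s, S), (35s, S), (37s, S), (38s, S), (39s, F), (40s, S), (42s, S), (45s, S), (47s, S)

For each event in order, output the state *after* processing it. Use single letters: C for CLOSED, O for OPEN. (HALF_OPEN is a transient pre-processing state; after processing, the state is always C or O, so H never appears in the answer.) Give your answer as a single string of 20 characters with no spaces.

Answer: CCCOOOCCOOOOCCCCCCCC

Derivation:
State after each event:
  event#1 t=0s outcome=S: state=CLOSED
  event#2 t=3s outcome=S: state=CLOSED
  event#3 t=7s outcome=F: state=CLOSED
  event#4 t=11s outcome=F: state=OPEN
  event#5 t=13s outcome=S: state=OPEN
  event#6 t=16s outcome=S: state=OPEN
  event#7 t=20s outcome=S: state=CLOSED
  event#8 t=24s outcome=F: state=CLOSED
  event#9 t=26s outcome=F: state=OPEN
  event#10 t=29s outcome=S: state=OPEN
  event#11 t=31s outcome=F: state=OPEN
  event#12 t=33s outcome=S: state=OPEN
  event#13 t=35s outcome=S: state=CLOSED
  event#14 t=37s outcome=S: state=CLOSED
  event#15 t=38s outcome=S: state=CLOSED
  event#16 t=39s outcome=F: state=CLOSED
  event#17 t=40s outcome=S: state=CLOSED
  event#18 t=42s outcome=S: state=CLOSED
  event#19 t=45s outcome=S: state=CLOSED
  event#20 t=47s outcome=S: state=CLOSED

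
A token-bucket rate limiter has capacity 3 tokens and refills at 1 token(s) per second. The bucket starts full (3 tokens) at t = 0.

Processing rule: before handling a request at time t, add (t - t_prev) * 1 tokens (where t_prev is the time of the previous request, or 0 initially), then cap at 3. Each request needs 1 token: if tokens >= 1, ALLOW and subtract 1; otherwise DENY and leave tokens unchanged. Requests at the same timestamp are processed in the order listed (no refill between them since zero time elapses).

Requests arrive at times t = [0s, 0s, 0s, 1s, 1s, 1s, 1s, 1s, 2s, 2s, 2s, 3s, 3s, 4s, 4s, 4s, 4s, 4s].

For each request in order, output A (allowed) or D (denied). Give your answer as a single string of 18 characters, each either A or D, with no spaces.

Simulating step by step:
  req#1 t=0s: ALLOW
  req#2 t=0s: ALLOW
  req#3 t=0s: ALLOW
  req#4 t=1s: ALLOW
  req#5 t=1s: DENY
  req#6 t=1s: DENY
  req#7 t=1s: DENY
  req#8 t=1s: DENY
  req#9 t=2s: ALLOW
  req#10 t=2s: DENY
  req#11 t=2s: DENY
  req#12 t=3s: ALLOW
  req#13 t=3s: DENY
  req#14 t=4s: ALLOW
  req#15 t=4s: DENY
  req#16 t=4s: DENY
  req#17 t=4s: DENY
  req#18 t=4s: DENY

Answer: AAAADDDDADDADADDDD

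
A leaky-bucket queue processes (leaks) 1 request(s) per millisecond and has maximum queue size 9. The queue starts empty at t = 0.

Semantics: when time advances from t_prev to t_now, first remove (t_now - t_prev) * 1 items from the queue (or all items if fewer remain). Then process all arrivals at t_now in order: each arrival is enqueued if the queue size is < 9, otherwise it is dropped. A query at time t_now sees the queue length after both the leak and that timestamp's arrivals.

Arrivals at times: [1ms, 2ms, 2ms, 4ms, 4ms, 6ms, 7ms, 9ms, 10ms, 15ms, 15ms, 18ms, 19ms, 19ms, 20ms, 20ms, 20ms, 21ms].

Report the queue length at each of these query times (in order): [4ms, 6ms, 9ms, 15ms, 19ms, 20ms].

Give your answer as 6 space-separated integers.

Answer: 2 1 1 2 2 4

Derivation:
Queue lengths at query times:
  query t=4ms: backlog = 2
  query t=6ms: backlog = 1
  query t=9ms: backlog = 1
  query t=15ms: backlog = 2
  query t=19ms: backlog = 2
  query t=20ms: backlog = 4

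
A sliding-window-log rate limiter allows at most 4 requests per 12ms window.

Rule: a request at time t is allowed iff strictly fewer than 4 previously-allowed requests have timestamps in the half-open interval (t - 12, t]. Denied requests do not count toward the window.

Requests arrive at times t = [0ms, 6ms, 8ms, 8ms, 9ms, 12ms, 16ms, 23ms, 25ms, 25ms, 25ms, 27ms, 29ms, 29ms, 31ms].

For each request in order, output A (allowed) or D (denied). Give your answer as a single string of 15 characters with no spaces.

Tracking allowed requests in the window:
  req#1 t=0ms: ALLOW
  req#2 t=6ms: ALLOW
  req#3 t=8ms: ALLOW
  req#4 t=8ms: ALLOW
  req#5 t=9ms: DENY
  req#6 t=12ms: ALLOW
  req#7 t=16ms: DENY
  req#8 t=23ms: ALLOW
  req#9 t=25ms: ALLOW
  req#10 t=25ms: ALLOW
  req#11 t=25ms: ALLOW
  req#12 t=27ms: DENY
  req#13 t=29ms: DENY
  req#14 t=29ms: DENY
  req#15 t=31ms: DENY

Answer: AAAADADAAAADDDD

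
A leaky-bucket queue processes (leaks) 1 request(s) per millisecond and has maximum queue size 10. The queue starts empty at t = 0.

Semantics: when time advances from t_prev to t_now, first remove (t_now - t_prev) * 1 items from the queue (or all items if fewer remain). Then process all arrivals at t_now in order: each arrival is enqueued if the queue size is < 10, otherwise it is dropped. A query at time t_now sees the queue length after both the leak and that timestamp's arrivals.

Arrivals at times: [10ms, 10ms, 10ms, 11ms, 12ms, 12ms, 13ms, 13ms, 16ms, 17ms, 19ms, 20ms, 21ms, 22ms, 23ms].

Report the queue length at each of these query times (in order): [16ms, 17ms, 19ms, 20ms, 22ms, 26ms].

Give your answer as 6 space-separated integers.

Queue lengths at query times:
  query t=16ms: backlog = 3
  query t=17ms: backlog = 3
  query t=19ms: backlog = 2
  query t=20ms: backlog = 2
  query t=22ms: backlog = 2
  query t=26ms: backlog = 0

Answer: 3 3 2 2 2 0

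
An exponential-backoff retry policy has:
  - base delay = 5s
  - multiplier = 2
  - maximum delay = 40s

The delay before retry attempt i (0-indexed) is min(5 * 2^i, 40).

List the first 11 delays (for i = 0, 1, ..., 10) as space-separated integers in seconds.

Computing each delay:
  i=0: min(5*2^0, 40) = 5
  i=1: min(5*2^1, 40) = 10
  i=2: min(5*2^2, 40) = 20
  i=3: min(5*2^3, 40) = 40
  i=4: min(5*2^4, 40) = 40
  i=5: min(5*2^5, 40) = 40
  i=6: min(5*2^6, 40) = 40
  i=7: min(5*2^7, 40) = 40
  i=8: min(5*2^8, 40) = 40
  i=9: min(5*2^9, 40) = 40
  i=10: min(5*2^10, 40) = 40

Answer: 5 10 20 40 40 40 40 40 40 40 40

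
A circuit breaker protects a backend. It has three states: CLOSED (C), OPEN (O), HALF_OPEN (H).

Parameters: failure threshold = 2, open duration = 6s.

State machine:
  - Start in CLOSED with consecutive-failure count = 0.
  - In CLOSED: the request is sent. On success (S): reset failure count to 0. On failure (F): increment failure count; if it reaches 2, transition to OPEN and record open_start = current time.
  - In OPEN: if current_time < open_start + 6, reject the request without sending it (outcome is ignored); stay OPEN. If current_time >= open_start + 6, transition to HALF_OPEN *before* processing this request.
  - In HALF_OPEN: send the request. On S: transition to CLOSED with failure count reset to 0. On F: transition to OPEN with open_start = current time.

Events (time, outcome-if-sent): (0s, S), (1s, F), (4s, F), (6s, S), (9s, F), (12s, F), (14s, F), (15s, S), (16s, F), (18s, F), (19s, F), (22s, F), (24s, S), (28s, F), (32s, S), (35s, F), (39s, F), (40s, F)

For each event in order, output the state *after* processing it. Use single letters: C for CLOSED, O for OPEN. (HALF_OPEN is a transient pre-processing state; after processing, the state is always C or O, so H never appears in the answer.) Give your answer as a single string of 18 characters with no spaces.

Answer: CCOOOOOOOOOOCCCCOO

Derivation:
State after each event:
  event#1 t=0s outcome=S: state=CLOSED
  event#2 t=1s outcome=F: state=CLOSED
  event#3 t=4s outcome=F: state=OPEN
  event#4 t=6s outcome=S: state=OPEN
  event#5 t=9s outcome=F: state=OPEN
  event#6 t=12s outcome=F: state=OPEN
  event#7 t=14s outcome=F: state=OPEN
  event#8 t=15s outcome=S: state=OPEN
  event#9 t=16s outcome=F: state=OPEN
  event#10 t=18s outcome=F: state=OPEN
  event#11 t=19s outcome=F: state=OPEN
  event#12 t=22s outcome=F: state=OPEN
  event#13 t=24s outcome=S: state=CLOSED
  event#14 t=28s outcome=F: state=CLOSED
  event#15 t=32s outcome=S: state=CLOSED
  event#16 t=35s outcome=F: state=CLOSED
  event#17 t=39s outcome=F: state=OPEN
  event#18 t=40s outcome=F: state=OPEN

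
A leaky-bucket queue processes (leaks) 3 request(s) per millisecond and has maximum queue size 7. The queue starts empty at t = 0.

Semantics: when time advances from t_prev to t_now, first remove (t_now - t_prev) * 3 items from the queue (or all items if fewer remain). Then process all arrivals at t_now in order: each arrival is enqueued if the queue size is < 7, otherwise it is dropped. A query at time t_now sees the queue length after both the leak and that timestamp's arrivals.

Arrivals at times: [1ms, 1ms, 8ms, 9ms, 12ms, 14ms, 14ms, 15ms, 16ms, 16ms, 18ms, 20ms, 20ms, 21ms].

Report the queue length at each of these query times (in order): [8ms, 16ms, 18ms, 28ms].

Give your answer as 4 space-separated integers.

Queue lengths at query times:
  query t=8ms: backlog = 1
  query t=16ms: backlog = 2
  query t=18ms: backlog = 1
  query t=28ms: backlog = 0

Answer: 1 2 1 0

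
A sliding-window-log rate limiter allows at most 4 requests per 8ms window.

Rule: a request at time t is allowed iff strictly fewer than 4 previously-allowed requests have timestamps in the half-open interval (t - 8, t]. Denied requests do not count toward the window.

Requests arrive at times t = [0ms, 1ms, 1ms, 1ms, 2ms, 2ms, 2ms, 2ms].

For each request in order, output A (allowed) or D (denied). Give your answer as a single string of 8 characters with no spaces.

Tracking allowed requests in the window:
  req#1 t=0ms: ALLOW
  req#2 t=1ms: ALLOW
  req#3 t=1ms: ALLOW
  req#4 t=1ms: ALLOW
  req#5 t=2ms: DENY
  req#6 t=2ms: DENY
  req#7 t=2ms: DENY
  req#8 t=2ms: DENY

Answer: AAAADDDD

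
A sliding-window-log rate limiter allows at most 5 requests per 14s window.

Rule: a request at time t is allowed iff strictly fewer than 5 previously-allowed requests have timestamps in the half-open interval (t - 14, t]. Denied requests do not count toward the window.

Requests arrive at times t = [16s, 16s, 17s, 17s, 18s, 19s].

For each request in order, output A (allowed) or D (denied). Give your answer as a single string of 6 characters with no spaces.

Answer: AAAAAD

Derivation:
Tracking allowed requests in the window:
  req#1 t=16s: ALLOW
  req#2 t=16s: ALLOW
  req#3 t=17s: ALLOW
  req#4 t=17s: ALLOW
  req#5 t=18s: ALLOW
  req#6 t=19s: DENY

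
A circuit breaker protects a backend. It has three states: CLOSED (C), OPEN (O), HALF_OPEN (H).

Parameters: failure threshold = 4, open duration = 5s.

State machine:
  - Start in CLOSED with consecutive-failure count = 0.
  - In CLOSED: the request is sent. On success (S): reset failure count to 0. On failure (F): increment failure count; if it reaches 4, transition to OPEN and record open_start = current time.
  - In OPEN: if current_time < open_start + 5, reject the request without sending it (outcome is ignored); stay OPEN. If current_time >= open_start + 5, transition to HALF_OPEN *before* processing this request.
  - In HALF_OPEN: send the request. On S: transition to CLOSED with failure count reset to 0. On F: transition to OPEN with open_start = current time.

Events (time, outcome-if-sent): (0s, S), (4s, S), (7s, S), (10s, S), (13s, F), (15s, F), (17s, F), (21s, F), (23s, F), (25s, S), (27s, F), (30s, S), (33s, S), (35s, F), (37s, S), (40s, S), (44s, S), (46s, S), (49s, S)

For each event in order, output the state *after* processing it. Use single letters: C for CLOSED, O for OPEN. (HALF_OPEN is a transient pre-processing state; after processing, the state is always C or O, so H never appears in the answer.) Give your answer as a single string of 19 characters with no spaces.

State after each event:
  event#1 t=0s outcome=S: state=CLOSED
  event#2 t=4s outcome=S: state=CLOSED
  event#3 t=7s outcome=S: state=CLOSED
  event#4 t=10s outcome=S: state=CLOSED
  event#5 t=13s outcome=F: state=CLOSED
  event#6 t=15s outcome=F: state=CLOSED
  event#7 t=17s outcome=F: state=CLOSED
  event#8 t=21s outcome=F: state=OPEN
  event#9 t=23s outcome=F: state=OPEN
  event#10 t=25s outcome=S: state=OPEN
  event#11 t=27s outcome=F: state=OPEN
  event#12 t=30s outcome=S: state=OPEN
  event#13 t=33s outcome=S: state=CLOSED
  event#14 t=35s outcome=F: state=CLOSED
  event#15 t=37s outcome=S: state=CLOSED
  event#16 t=40s outcome=S: state=CLOSED
  event#17 t=44s outcome=S: state=CLOSED
  event#18 t=46s outcome=S: state=CLOSED
  event#19 t=49s outcome=S: state=CLOSED

Answer: CCCCCCCOOOOOCCCCCCC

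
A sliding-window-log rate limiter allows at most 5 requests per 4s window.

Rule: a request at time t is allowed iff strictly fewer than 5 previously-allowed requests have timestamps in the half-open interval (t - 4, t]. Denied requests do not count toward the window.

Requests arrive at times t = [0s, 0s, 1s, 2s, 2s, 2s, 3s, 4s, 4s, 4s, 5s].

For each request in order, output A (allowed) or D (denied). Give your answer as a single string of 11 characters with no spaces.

Answer: AAAAADDAADA

Derivation:
Tracking allowed requests in the window:
  req#1 t=0s: ALLOW
  req#2 t=0s: ALLOW
  req#3 t=1s: ALLOW
  req#4 t=2s: ALLOW
  req#5 t=2s: ALLOW
  req#6 t=2s: DENY
  req#7 t=3s: DENY
  req#8 t=4s: ALLOW
  req#9 t=4s: ALLOW
  req#10 t=4s: DENY
  req#11 t=5s: ALLOW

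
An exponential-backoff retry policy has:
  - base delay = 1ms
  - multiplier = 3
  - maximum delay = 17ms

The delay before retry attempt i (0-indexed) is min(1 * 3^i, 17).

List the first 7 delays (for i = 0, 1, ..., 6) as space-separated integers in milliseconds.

Computing each delay:
  i=0: min(1*3^0, 17) = 1
  i=1: min(1*3^1, 17) = 3
  i=2: min(1*3^2, 17) = 9
  i=3: min(1*3^3, 17) = 17
  i=4: min(1*3^4, 17) = 17
  i=5: min(1*3^5, 17) = 17
  i=6: min(1*3^6, 17) = 17

Answer: 1 3 9 17 17 17 17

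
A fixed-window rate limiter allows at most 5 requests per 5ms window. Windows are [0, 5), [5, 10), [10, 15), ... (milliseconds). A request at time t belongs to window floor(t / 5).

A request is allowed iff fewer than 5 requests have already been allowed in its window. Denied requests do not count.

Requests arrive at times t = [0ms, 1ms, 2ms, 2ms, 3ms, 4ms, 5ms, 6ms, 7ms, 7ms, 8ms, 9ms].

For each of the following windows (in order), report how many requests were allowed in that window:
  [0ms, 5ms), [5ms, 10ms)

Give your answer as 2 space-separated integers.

Processing requests:
  req#1 t=0ms (window 0): ALLOW
  req#2 t=1ms (window 0): ALLOW
  req#3 t=2ms (window 0): ALLOW
  req#4 t=2ms (window 0): ALLOW
  req#5 t=3ms (window 0): ALLOW
  req#6 t=4ms (window 0): DENY
  req#7 t=5ms (window 1): ALLOW
  req#8 t=6ms (window 1): ALLOW
  req#9 t=7ms (window 1): ALLOW
  req#10 t=7ms (window 1): ALLOW
  req#11 t=8ms (window 1): ALLOW
  req#12 t=9ms (window 1): DENY

Allowed counts by window: 5 5

Answer: 5 5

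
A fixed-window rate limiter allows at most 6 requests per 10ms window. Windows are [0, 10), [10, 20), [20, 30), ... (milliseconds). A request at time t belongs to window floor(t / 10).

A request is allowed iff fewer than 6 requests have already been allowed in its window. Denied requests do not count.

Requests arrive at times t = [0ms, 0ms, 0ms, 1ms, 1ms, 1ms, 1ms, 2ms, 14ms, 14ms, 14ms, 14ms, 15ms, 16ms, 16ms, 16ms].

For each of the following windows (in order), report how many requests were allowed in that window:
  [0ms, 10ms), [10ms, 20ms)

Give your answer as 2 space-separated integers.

Answer: 6 6

Derivation:
Processing requests:
  req#1 t=0ms (window 0): ALLOW
  req#2 t=0ms (window 0): ALLOW
  req#3 t=0ms (window 0): ALLOW
  req#4 t=1ms (window 0): ALLOW
  req#5 t=1ms (window 0): ALLOW
  req#6 t=1ms (window 0): ALLOW
  req#7 t=1ms (window 0): DENY
  req#8 t=2ms (window 0): DENY
  req#9 t=14ms (window 1): ALLOW
  req#10 t=14ms (window 1): ALLOW
  req#11 t=14ms (window 1): ALLOW
  req#12 t=14ms (window 1): ALLOW
  req#13 t=15ms (window 1): ALLOW
  req#14 t=16ms (window 1): ALLOW
  req#15 t=16ms (window 1): DENY
  req#16 t=16ms (window 1): DENY

Allowed counts by window: 6 6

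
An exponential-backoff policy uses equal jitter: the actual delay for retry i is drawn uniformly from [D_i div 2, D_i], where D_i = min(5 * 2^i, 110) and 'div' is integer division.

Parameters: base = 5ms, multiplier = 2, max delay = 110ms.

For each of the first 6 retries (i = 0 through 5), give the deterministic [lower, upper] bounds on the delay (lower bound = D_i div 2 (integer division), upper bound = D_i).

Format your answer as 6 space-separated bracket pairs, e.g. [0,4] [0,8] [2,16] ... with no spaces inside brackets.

Computing bounds per retry:
  i=0: D_i=min(5*2^0,110)=5, bounds=[2,5]
  i=1: D_i=min(5*2^1,110)=10, bounds=[5,10]
  i=2: D_i=min(5*2^2,110)=20, bounds=[10,20]
  i=3: D_i=min(5*2^3,110)=40, bounds=[20,40]
  i=4: D_i=min(5*2^4,110)=80, bounds=[40,80]
  i=5: D_i=min(5*2^5,110)=110, bounds=[55,110]

Answer: [2,5] [5,10] [10,20] [20,40] [40,80] [55,110]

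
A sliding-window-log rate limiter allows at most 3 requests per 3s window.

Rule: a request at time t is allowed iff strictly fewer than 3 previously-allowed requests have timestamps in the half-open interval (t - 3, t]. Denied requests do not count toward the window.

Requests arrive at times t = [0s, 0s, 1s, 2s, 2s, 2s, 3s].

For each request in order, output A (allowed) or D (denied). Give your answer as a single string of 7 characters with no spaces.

Answer: AAADDDA

Derivation:
Tracking allowed requests in the window:
  req#1 t=0s: ALLOW
  req#2 t=0s: ALLOW
  req#3 t=1s: ALLOW
  req#4 t=2s: DENY
  req#5 t=2s: DENY
  req#6 t=2s: DENY
  req#7 t=3s: ALLOW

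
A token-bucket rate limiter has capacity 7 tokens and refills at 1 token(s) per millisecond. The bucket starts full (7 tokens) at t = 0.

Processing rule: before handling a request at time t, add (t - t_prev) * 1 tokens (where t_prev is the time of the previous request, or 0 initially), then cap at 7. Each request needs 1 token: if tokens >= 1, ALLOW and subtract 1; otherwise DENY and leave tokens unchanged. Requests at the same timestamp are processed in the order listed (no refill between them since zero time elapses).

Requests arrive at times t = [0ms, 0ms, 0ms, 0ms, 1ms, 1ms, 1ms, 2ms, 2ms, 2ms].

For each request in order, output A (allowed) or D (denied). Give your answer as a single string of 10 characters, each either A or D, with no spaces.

Simulating step by step:
  req#1 t=0ms: ALLOW
  req#2 t=0ms: ALLOW
  req#3 t=0ms: ALLOW
  req#4 t=0ms: ALLOW
  req#5 t=1ms: ALLOW
  req#6 t=1ms: ALLOW
  req#7 t=1ms: ALLOW
  req#8 t=2ms: ALLOW
  req#9 t=2ms: ALLOW
  req#10 t=2ms: DENY

Answer: AAAAAAAAAD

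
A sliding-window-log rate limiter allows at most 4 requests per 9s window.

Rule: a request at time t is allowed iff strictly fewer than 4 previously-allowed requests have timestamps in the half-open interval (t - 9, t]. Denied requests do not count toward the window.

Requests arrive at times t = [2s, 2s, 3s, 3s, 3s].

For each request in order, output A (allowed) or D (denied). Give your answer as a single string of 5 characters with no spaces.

Tracking allowed requests in the window:
  req#1 t=2s: ALLOW
  req#2 t=2s: ALLOW
  req#3 t=3s: ALLOW
  req#4 t=3s: ALLOW
  req#5 t=3s: DENY

Answer: AAAAD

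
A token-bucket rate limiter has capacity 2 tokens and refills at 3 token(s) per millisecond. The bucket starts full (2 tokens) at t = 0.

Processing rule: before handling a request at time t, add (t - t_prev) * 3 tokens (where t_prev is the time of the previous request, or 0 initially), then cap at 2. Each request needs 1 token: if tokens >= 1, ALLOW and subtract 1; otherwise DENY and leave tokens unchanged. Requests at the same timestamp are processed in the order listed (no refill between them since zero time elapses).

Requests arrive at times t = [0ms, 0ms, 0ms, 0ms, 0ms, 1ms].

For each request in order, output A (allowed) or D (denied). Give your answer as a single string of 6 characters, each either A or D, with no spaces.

Answer: AADDDA

Derivation:
Simulating step by step:
  req#1 t=0ms: ALLOW
  req#2 t=0ms: ALLOW
  req#3 t=0ms: DENY
  req#4 t=0ms: DENY
  req#5 t=0ms: DENY
  req#6 t=1ms: ALLOW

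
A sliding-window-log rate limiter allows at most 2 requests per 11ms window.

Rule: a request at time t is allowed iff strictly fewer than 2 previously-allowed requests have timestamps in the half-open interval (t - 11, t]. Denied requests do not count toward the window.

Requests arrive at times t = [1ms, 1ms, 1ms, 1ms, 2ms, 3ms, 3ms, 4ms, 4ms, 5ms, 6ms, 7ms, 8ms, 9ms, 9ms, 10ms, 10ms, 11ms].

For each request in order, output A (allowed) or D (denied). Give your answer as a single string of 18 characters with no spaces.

Tracking allowed requests in the window:
  req#1 t=1ms: ALLOW
  req#2 t=1ms: ALLOW
  req#3 t=1ms: DENY
  req#4 t=1ms: DENY
  req#5 t=2ms: DENY
  req#6 t=3ms: DENY
  req#7 t=3ms: DENY
  req#8 t=4ms: DENY
  req#9 t=4ms: DENY
  req#10 t=5ms: DENY
  req#11 t=6ms: DENY
  req#12 t=7ms: DENY
  req#13 t=8ms: DENY
  req#14 t=9ms: DENY
  req#15 t=9ms: DENY
  req#16 t=10ms: DENY
  req#17 t=10ms: DENY
  req#18 t=11ms: DENY

Answer: AADDDDDDDDDDDDDDDD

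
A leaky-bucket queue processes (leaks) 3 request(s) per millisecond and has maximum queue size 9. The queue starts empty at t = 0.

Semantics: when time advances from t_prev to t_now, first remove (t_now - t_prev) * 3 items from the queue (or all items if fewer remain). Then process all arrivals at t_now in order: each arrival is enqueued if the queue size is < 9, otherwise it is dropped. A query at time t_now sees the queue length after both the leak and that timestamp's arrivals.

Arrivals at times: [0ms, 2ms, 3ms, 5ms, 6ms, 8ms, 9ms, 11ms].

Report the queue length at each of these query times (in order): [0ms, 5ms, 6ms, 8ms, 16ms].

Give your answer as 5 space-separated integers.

Answer: 1 1 1 1 0

Derivation:
Queue lengths at query times:
  query t=0ms: backlog = 1
  query t=5ms: backlog = 1
  query t=6ms: backlog = 1
  query t=8ms: backlog = 1
  query t=16ms: backlog = 0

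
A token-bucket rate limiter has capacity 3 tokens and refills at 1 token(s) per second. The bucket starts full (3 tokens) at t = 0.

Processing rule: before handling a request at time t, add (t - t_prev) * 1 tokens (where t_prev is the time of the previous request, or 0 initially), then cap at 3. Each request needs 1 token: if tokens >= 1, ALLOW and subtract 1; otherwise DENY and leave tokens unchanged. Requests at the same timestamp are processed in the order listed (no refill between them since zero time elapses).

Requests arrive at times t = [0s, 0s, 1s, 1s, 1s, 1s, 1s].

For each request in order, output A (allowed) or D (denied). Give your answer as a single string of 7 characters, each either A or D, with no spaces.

Answer: AAAADDD

Derivation:
Simulating step by step:
  req#1 t=0s: ALLOW
  req#2 t=0s: ALLOW
  req#3 t=1s: ALLOW
  req#4 t=1s: ALLOW
  req#5 t=1s: DENY
  req#6 t=1s: DENY
  req#7 t=1s: DENY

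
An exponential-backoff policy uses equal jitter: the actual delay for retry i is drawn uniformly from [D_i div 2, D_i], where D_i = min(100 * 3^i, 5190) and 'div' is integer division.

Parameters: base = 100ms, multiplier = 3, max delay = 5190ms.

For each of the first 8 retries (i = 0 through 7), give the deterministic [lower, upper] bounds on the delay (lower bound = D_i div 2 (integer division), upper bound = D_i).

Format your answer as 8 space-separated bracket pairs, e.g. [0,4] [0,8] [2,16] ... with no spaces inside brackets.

Answer: [50,100] [150,300] [450,900] [1350,2700] [2595,5190] [2595,5190] [2595,5190] [2595,5190]

Derivation:
Computing bounds per retry:
  i=0: D_i=min(100*3^0,5190)=100, bounds=[50,100]
  i=1: D_i=min(100*3^1,5190)=300, bounds=[150,300]
  i=2: D_i=min(100*3^2,5190)=900, bounds=[450,900]
  i=3: D_i=min(100*3^3,5190)=2700, bounds=[1350,2700]
  i=4: D_i=min(100*3^4,5190)=5190, bounds=[2595,5190]
  i=5: D_i=min(100*3^5,5190)=5190, bounds=[2595,5190]
  i=6: D_i=min(100*3^6,5190)=5190, bounds=[2595,5190]
  i=7: D_i=min(100*3^7,5190)=5190, bounds=[2595,5190]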